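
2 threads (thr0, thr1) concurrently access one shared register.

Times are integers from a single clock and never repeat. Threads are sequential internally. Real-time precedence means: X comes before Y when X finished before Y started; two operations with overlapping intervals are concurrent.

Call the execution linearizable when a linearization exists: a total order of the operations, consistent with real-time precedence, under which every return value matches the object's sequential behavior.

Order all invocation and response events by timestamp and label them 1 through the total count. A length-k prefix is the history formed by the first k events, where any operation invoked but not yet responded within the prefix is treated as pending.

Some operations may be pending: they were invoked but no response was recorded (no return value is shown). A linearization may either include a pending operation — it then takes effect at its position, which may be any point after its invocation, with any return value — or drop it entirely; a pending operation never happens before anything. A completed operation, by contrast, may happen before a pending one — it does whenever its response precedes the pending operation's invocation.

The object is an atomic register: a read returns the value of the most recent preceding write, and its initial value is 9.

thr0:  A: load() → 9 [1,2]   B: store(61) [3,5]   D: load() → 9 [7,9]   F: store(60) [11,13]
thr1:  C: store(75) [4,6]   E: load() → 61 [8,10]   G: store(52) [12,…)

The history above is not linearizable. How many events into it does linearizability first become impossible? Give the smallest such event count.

9

events 1..8 are still linearizable — one witness is A, B, C:
after step 1 (A load() → 9): value 9
after step 2 (B store(61)): value 61
after step 3 (C store(75)): value 75
include event 9 — D responding at 9 — and every candidate order breaks
no escape via the 1 pending operation (E): every completion choice fails
e.g. A, B, C, D (pending dropped): illegal at step 4, since D load() → 9 cannot apply there
e.g. A, C, B, D (pending dropped): illegal at step 4, since D load() → 9 cannot apply there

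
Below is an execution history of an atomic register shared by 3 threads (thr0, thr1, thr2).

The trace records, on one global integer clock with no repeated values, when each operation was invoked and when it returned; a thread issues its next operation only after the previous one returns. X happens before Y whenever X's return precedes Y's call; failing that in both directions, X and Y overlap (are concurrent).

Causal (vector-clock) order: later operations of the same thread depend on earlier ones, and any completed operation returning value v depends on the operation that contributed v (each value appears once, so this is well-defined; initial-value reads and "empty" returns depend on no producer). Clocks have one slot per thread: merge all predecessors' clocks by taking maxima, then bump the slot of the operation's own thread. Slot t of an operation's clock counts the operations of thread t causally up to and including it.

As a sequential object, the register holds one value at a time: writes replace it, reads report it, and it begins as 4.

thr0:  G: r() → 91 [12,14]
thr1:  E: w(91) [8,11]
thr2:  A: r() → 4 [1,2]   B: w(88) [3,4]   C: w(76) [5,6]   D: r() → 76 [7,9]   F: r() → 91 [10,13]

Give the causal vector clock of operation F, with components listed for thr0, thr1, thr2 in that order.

(0, 1, 5)

no predecessors for A (invoked 1): thr2 increments from zero → (0, 0, 1)
no predecessors for E (invoked 8): thr1 increments from zero → (0, 1, 0)
B, invoked 3, takes VC(A)=(0, 0, 1) under max, adds 1 for thr2 → (0, 0, 2)
G, invoked 12, takes VC(E)=(0, 1, 0) under max, adds 1 for thr0 → (1, 1, 0)
C, invoked 5, takes VC(B)=(0, 0, 2) under max, adds 1 for thr2 → (0, 0, 3)
D, invoked 7, takes VC(C)=(0, 0, 3) under max, adds 1 for thr2 → (0, 0, 4)
F, invoked 10, takes VC(D)=(0, 0, 4), VC(E)=(0, 1, 0) under max, adds 1 for thr2 → (0, 1, 5)
target: VC(F) = (0, 1, 5)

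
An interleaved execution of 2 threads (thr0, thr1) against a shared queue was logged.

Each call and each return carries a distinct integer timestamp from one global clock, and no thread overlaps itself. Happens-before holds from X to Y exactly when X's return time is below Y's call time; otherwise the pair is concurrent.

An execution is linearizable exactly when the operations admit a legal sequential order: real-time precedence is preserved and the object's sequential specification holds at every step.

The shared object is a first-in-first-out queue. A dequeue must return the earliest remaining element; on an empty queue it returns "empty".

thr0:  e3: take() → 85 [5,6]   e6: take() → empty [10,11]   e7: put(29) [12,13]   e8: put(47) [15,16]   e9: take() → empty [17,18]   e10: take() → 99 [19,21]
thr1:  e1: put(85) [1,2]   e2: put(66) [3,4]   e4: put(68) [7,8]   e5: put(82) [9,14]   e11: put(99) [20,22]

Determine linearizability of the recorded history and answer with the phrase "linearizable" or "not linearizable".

not linearizable

already the first 11 events (up to e6's response at time 11) admit no linearization; the first 10 still do
a single order respects real time; the 5 completed queue operations fail replay along it
include/drop combinations of the 1 pending operation (e5) were all tried; none helps
for example e1, e2, e3, e4, e6 (pending dropped) fails at step 5: e6 take() → empty is not legal there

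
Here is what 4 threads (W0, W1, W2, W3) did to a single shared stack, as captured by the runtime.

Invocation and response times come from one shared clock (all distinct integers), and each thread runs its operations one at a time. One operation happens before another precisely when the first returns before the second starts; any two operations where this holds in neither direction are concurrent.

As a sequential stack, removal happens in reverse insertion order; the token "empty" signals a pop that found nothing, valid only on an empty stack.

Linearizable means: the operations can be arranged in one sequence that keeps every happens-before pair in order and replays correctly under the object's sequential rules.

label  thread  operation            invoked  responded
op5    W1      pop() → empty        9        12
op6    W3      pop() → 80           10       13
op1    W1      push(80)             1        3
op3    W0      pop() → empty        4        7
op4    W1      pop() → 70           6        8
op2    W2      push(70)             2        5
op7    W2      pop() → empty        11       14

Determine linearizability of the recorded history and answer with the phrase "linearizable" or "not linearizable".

not linearizable

the violation lands at event 7, op3's response at time 7: events 1..6 linearize, events 1..7 do not
all 3 real-time-respecting orders fail — 3 completed stack operations, no legal replay
including or dropping the 1 pending operation (op4) in any combination fails
e.g. op1, op2, op3 (pending dropped): illegal at step 3, since op3 pop() → empty cannot apply there
e.g. op1, op3, op2 (pending dropped): illegal at step 2, since op3 pop() → empty cannot apply there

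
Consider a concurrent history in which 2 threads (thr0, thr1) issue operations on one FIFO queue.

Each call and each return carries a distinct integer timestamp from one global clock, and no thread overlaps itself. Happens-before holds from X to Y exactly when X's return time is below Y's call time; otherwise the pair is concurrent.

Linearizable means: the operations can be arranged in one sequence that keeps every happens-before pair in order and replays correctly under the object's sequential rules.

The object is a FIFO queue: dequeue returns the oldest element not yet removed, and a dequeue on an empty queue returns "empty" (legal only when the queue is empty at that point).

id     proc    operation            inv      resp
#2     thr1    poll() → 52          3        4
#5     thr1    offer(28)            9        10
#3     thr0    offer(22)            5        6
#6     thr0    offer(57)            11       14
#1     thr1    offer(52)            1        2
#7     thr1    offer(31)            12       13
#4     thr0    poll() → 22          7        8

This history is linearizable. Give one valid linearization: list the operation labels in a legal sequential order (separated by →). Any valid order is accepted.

after step 1 (#1 offer(52)): queue <52>
after step 2 (#2 poll() → 52): queue <>
after step 3 (#3 offer(22)): queue <22>
after step 4 (#4 poll() → 22): queue <>
after step 5 (#5 offer(28)): queue <28>
after step 6 (#6 offer(57)): queue <28,57>
after step 7 (#7 offer(31)): queue <28,57,31>

#1 → #2 → #3 → #4 → #5 → #6 → #7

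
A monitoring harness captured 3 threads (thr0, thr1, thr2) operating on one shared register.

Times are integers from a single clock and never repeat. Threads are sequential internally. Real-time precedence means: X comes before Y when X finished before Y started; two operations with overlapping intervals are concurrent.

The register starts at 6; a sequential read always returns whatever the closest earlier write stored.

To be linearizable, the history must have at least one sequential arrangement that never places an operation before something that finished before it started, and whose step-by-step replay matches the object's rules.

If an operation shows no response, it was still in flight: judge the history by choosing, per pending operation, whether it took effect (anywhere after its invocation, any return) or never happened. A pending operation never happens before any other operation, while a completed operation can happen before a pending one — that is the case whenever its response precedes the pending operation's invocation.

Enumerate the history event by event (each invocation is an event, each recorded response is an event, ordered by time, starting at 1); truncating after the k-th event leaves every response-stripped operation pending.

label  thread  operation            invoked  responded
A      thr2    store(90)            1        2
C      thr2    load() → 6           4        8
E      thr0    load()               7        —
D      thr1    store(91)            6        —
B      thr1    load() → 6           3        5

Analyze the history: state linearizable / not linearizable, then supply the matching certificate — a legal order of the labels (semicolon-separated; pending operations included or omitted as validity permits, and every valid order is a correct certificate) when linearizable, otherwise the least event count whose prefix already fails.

not linearizable — minimal violating prefix: 5 events

already the first 5 events (up to B's response at time 5) admit no linearization; the first 4 still do
one real-time candidate order over the 2 completed operations — the register replay rejects it
no completion choice of the 1 pending operation (C) rescues it — every subset was tried
e.g. A, B (pending dropped): illegal at step 2, since B load() → 6 cannot apply there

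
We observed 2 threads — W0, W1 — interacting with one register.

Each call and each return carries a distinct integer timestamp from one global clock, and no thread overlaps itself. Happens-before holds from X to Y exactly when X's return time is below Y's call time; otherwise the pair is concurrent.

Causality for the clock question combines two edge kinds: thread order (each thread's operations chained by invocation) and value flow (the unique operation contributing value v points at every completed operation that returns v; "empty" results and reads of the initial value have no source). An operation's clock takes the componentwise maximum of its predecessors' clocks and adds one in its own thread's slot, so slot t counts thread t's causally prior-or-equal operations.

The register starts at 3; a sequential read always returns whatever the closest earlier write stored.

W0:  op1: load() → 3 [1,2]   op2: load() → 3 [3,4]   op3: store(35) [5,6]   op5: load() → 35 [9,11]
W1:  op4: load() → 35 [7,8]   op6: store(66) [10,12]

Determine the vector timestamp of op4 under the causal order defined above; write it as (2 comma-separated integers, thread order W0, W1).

(3, 1)

no predecessors for op1 (invoked 1): W0 increments from zero → (1, 0)
op2 (invocation 3): componentwise max over VC(op1)=(1, 0), +1 at W0, giving (2, 0)
op3 (invocation 5): componentwise max over VC(op2)=(2, 0), +1 at W0, giving (3, 0)
op4 (invocation 7): componentwise max over VC(op3)=(3, 0), +1 at W1, giving (3, 1)
op5 (invocation 9): componentwise max over VC(op3)=(3, 0), +1 at W0, giving (4, 0)
op6 (invocation 10): componentwise max over VC(op4)=(3, 1), +1 at W1, giving (3, 2)
target: VC(op4) = (3, 1)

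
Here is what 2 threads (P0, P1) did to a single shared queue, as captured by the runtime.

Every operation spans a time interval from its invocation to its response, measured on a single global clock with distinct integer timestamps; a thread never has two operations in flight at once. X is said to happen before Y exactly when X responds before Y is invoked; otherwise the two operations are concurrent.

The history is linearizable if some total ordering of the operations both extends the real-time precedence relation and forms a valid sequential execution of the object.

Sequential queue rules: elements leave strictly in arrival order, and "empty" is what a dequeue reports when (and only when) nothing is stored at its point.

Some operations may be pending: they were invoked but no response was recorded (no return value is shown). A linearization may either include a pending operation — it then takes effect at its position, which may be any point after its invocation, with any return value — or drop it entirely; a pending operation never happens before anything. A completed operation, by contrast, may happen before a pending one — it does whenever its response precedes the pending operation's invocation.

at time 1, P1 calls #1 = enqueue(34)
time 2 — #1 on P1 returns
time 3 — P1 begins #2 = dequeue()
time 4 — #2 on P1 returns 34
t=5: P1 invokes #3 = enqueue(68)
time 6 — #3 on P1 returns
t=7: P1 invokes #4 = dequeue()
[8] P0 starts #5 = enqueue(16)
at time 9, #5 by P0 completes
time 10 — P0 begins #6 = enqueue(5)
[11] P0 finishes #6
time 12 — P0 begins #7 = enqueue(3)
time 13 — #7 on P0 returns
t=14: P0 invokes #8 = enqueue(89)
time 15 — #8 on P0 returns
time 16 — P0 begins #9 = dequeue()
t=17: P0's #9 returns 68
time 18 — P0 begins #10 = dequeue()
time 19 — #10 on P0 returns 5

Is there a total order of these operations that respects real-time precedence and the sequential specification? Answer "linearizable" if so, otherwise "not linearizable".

linearizable

a witness: #1, #2, #3, #5, #6, #7, #8, #9, #4, #10
step 1: #1 enqueue(34) — queue <34>
step 2: #2 dequeue() → 34 — queue <>
step 3: #3 enqueue(68) — queue <68>
step 4: #5 enqueue(16) — queue <68,16>
step 5: #6 enqueue(5) — queue <68,16,5>
step 6: #7 enqueue(3) — queue <68,16,5,3>
step 7: #8 enqueue(89) — queue <68,16,5,3,89>
step 8: #9 dequeue() → 68 — queue <16,5,3,89>
step 9: #4 dequeue() (pending, included) — queue <5,3,89>
step 10: #10 dequeue() → 5 — queue <3,89>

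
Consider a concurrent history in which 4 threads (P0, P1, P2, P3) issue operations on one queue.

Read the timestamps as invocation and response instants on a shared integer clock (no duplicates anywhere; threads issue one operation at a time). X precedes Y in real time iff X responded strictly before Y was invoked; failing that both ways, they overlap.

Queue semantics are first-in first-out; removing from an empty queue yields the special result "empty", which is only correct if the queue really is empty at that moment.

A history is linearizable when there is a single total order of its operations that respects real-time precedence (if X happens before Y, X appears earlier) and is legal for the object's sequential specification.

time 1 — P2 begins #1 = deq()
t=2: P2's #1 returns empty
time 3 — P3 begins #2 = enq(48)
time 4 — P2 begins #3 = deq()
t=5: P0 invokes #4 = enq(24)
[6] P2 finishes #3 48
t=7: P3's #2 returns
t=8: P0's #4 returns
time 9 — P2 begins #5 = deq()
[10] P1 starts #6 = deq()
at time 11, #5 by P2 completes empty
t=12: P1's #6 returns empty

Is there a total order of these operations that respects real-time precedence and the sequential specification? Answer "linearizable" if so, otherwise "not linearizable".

not linearizable

prefix check: 1..11 passes, 1..12 fails once #6's time-12 response joins
12 orders of the 6 completed queue ops respect real time; none is legal
take #1, #2, #3, #4, #5, #6: step 5 already fails, because #5 deq() → empty cannot occur there
take #1, #2, #3, #4, #6, #5: step 5 already fails, because #6 deq() → empty cannot occur there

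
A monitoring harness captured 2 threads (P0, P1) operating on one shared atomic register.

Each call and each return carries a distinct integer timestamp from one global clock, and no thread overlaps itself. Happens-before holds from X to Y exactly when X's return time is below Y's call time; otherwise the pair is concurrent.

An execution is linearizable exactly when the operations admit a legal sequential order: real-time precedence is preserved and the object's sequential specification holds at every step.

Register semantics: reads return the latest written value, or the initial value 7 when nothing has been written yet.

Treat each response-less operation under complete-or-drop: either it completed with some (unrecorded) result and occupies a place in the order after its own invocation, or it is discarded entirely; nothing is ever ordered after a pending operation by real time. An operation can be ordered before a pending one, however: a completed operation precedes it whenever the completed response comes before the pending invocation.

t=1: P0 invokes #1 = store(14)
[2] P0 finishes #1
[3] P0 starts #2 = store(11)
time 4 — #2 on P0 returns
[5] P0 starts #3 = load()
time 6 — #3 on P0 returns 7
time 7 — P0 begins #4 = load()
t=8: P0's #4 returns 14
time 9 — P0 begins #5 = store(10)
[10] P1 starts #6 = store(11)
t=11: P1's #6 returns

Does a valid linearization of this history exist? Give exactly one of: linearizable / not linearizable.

not linearizable

the violation lands at event 6, #3's response at time 6: events 1..5 linearize, events 1..6 do not
exactly one order of the 3 completed ops respects real time; the atomic register replay fails
for example #1, #2, #3 fails at step 3: #3 load() → 7 is not legal there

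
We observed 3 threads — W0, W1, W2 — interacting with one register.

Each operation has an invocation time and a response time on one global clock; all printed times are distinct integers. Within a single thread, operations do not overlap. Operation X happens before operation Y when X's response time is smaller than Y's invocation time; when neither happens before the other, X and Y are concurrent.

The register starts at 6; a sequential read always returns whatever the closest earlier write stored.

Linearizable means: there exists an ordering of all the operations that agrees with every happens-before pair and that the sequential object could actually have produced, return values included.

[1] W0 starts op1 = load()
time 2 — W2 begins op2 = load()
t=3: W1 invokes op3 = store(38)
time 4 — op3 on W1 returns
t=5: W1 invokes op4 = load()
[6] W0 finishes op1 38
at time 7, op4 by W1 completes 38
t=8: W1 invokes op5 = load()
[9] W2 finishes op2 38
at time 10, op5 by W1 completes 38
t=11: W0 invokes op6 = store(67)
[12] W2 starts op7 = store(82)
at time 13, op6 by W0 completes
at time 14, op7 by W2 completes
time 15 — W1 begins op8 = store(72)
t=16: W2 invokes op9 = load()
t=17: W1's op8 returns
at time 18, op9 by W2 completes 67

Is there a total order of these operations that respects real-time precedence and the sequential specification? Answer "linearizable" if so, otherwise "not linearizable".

one valid linearization: op3, op1, op2, op4, op5, op7, op6, op9, op8
step 1: op3 store(38) — value 38
step 2: op1 load() → 38 — value 38
step 3: op2 load() → 38 — value 38
step 4: op4 load() → 38 — value 38
step 5: op5 load() → 38 — value 38
step 6: op7 store(82) — value 82
step 7: op6 store(67) — value 67
step 8: op9 load() → 67 — value 67
step 9: op8 store(72) — value 72

linearizable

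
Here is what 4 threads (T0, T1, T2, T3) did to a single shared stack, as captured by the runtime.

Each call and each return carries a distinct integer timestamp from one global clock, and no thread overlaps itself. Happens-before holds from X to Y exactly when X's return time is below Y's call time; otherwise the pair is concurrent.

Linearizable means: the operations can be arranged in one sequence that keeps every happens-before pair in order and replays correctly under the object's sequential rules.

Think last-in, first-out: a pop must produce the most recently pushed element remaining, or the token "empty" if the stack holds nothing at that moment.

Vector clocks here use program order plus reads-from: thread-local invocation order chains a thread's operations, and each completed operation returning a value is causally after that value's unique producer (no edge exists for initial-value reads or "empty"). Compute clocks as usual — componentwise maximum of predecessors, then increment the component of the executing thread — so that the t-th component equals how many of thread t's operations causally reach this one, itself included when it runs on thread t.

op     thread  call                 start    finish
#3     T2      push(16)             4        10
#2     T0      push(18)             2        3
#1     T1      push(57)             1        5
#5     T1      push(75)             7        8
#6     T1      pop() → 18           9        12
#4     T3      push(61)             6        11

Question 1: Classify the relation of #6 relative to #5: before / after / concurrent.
#6 spans [9,12], #5 spans [7,8]
resp(#5)=8 < inv(#6)=9

after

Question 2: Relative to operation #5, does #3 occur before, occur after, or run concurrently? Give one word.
#3 spans [4,10], #5 spans [7,8]
the intervals overlap in both directions

concurrent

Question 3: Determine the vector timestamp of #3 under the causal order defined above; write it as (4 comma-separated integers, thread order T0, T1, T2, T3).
invoked at 6, #4 has no predecessors; its own T3 bump gives (0, 0, 0, 1)
invoked at 4, #3 has no predecessors; its own T2 bump gives (0, 0, 1, 0)
invoked at 1, #1 has no predecessors; its own T1 bump gives (0, 1, 0, 0)
invoked at 2, #2 has no predecessors; its own T0 bump gives (1, 0, 0, 0)
#5 (invocation 7): componentwise max over VC(#1)=(0, 1, 0, 0), +1 at T1, giving (0, 2, 0, 0)
#6 (invocation 9): componentwise max over VC(#2)=(1, 0, 0, 0), VC(#5)=(0, 2, 0, 0), +1 at T1, giving (1, 3, 0, 0)
target: VC(#3) = (0, 0, 1, 0)

(0, 0, 1, 0)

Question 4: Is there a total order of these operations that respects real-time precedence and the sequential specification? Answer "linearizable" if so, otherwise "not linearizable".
cut after 11 events: linearizable; cut after 12 events (#6 responds, time 12): not linearizable
27 orders of the 6 completed stack ops respect real time; none is legal
e.g. #1, #2, #3, #4, #5, #6: illegal at step 6, since #6 pop() → 18 cannot apply there
e.g. #1, #2, #3, #5, #4, #6: illegal at step 6, since #6 pop() → 18 cannot apply there

not linearizable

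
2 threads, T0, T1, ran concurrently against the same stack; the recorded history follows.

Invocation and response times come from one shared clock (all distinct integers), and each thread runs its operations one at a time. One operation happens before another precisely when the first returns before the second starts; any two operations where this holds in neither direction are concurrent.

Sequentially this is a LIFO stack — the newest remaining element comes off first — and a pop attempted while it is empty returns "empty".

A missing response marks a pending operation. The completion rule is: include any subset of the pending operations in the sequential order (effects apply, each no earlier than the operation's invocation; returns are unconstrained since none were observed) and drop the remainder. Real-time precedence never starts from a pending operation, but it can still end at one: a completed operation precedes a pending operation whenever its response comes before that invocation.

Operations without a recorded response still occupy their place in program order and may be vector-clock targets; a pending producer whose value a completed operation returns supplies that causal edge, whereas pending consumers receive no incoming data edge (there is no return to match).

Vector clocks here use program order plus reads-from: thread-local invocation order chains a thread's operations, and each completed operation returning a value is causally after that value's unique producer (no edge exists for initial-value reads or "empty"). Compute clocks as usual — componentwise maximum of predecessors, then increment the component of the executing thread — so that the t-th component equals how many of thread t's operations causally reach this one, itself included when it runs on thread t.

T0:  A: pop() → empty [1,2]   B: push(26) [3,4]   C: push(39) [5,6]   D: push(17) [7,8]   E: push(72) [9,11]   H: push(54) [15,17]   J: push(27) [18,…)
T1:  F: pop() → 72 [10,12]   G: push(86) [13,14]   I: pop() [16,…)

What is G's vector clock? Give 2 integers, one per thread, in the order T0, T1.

(5, 2)

no predecessors for A (invoked 1): T0 increments from zero → (1, 0)
B (invocation 3): componentwise max over VC(A)=(1, 0), +1 at T0, giving (2, 0)
C (invocation 5): componentwise max over VC(B)=(2, 0), +1 at T0, giving (3, 0)
D (invocation 7): componentwise max over VC(C)=(3, 0), +1 at T0, giving (4, 0)
E (invocation 9): componentwise max over VC(D)=(4, 0), +1 at T0, giving (5, 0)
F (invocation 10): componentwise max over VC(E)=(5, 0), +1 at T1, giving (5, 1)
H (invocation 15): componentwise max over VC(E)=(5, 0), +1 at T0, giving (6, 0)
G (invocation 13): componentwise max over VC(F)=(5, 1), +1 at T1, giving (5, 2)
J (invocation 18): componentwise max over VC(H)=(6, 0), +1 at T0, giving (7, 0)
I (invocation 16): componentwise max over VC(G)=(5, 2), +1 at T1, giving (5, 3)
target: VC(G) = (5, 2)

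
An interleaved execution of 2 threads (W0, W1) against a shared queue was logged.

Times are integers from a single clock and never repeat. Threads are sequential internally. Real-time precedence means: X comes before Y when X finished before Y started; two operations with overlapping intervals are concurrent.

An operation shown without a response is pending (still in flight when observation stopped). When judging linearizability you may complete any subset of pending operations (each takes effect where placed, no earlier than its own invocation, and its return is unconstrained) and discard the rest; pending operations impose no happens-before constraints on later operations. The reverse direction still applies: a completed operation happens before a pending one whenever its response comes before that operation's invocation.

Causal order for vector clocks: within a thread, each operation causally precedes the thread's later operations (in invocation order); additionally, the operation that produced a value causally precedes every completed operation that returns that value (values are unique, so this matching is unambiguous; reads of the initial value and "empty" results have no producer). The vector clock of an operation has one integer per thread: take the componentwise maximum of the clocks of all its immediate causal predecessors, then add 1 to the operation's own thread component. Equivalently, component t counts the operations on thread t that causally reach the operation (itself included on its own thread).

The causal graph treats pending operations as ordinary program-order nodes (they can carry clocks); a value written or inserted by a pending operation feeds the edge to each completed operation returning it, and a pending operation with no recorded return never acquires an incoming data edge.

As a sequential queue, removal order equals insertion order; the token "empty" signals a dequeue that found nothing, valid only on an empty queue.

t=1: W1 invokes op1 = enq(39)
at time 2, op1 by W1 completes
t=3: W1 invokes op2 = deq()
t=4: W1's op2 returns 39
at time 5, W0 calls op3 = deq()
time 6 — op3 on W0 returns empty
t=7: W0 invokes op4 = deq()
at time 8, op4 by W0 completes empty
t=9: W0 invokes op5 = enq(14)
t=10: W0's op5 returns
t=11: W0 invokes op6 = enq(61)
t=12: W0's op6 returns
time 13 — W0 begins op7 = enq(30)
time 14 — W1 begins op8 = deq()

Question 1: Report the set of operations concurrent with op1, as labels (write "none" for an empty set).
Answer: none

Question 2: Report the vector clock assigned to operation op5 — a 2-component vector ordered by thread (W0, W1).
Answer: (3, 0)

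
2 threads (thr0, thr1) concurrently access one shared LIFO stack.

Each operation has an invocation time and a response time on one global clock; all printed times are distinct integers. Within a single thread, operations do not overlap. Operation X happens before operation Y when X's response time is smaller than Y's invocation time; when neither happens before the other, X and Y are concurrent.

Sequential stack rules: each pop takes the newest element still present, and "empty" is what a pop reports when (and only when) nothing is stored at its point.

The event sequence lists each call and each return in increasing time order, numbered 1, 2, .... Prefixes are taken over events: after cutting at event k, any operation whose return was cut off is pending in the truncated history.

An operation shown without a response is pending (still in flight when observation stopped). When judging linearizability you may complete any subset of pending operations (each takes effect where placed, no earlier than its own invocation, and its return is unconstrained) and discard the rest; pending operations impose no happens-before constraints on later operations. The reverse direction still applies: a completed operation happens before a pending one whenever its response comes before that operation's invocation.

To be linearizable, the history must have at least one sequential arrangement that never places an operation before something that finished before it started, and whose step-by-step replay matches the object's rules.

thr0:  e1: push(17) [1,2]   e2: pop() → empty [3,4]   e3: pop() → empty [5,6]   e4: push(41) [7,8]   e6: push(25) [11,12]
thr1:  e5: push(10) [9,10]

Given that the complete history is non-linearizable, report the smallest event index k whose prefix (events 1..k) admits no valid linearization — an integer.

4

events 1..3 are linearizable, e.g. via e1:
after step 1 (e1 push(17)): stack <17>
include event 4 — e2 responding at 4 — and every candidate order breaks
e.g. e1, e2: illegal at step 2, since e2 pop() → empty cannot apply there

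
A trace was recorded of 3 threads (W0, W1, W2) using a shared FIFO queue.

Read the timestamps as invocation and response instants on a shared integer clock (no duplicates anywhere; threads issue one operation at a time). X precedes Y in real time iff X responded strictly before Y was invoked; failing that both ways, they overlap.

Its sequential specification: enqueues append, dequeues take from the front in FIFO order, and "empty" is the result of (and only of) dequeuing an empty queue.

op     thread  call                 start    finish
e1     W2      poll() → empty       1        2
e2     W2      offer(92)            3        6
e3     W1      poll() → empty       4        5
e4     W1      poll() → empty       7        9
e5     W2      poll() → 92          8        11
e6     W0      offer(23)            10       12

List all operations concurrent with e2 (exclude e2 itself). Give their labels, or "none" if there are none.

e2 spans [3,6]; an op avoiding the whole window 3..6 is ordered, any other is concurrent
e1 [1,2]: before
e3 [4,5]: concurrent
e4 [7,9]: after
e5 [8,11]: after
e6 [10,12]: after

e3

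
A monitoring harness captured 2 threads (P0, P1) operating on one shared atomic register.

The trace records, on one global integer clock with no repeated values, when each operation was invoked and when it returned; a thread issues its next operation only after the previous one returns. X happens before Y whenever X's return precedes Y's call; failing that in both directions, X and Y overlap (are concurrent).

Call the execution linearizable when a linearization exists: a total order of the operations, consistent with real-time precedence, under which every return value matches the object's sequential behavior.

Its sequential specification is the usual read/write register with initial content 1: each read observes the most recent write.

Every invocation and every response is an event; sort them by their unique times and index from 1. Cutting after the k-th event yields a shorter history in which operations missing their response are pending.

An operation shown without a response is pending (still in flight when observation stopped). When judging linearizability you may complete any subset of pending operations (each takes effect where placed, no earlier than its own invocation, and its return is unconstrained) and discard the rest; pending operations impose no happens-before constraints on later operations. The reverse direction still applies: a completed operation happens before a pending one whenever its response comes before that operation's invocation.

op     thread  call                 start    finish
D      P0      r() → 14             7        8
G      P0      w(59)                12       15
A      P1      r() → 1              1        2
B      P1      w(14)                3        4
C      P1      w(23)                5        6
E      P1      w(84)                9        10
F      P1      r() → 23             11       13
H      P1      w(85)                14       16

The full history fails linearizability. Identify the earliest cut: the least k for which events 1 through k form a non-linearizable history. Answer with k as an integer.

8

events 1..7 are linearizable; a witness order is A, B, C:
1. A r() → 1, leaving value 1
2. B w(14), leaving value 14
3. C w(23), leaving value 23
with event 8 included (D responding at time 8), all real-time-consistent orders fail
e.g. A, B, C, D: illegal at step 4, since D r() → 14 cannot apply there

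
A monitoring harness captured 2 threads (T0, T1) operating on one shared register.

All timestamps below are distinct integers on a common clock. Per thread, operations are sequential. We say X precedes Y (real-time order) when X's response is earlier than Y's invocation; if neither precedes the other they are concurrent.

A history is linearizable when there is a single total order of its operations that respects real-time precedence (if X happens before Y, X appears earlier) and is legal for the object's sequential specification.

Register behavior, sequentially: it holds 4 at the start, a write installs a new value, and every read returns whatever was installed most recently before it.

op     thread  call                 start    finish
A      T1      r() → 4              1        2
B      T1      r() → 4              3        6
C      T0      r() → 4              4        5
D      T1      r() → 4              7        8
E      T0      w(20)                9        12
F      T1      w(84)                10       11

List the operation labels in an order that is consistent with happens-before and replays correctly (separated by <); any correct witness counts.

A < B < C < D < E < F

after step 1 (A r() → 4): value 4
after step 2 (B r() → 4): value 4
after step 3 (C r() → 4): value 4
after step 4 (D r() → 4): value 4
after step 5 (E w(20)): value 20
after step 6 (F w(84)): value 84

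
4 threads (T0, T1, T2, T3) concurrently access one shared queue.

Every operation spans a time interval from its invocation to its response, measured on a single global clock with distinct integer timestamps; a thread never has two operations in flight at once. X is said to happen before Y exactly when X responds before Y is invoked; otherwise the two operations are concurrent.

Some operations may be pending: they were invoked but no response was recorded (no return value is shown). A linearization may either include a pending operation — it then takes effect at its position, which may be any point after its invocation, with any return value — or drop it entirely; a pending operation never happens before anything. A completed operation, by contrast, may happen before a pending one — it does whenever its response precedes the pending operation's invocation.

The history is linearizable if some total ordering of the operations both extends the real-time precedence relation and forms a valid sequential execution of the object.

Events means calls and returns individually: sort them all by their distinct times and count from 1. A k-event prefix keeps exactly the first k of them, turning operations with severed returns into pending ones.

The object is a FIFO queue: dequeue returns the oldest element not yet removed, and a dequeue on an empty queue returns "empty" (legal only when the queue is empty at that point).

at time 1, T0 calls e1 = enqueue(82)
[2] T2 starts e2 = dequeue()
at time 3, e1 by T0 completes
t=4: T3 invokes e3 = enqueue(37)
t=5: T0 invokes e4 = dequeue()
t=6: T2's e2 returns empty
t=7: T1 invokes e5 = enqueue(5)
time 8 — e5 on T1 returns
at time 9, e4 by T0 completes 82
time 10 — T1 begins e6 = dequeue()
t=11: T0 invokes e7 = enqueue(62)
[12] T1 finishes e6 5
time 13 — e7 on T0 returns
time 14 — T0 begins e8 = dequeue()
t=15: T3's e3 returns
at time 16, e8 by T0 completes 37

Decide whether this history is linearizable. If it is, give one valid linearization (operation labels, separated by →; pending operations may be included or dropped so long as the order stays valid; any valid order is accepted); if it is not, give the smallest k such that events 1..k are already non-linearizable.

linearizable — witness: e1 → e4 → e2 → e5 → e3 → e6 → e7 → e8

after step 1 (e1 enqueue(82)): queue <82>
after step 2 (e4 dequeue() → 82): queue <>
after step 3 (e2 dequeue() → empty): queue <>
after step 4 (e5 enqueue(5)): queue <5>
after step 5 (e3 enqueue(37)): queue <5,37>
after step 6 (e6 dequeue() → 5): queue <37>
after step 7 (e7 enqueue(62)): queue <37,62>
after step 8 (e8 dequeue() → 37): queue <62>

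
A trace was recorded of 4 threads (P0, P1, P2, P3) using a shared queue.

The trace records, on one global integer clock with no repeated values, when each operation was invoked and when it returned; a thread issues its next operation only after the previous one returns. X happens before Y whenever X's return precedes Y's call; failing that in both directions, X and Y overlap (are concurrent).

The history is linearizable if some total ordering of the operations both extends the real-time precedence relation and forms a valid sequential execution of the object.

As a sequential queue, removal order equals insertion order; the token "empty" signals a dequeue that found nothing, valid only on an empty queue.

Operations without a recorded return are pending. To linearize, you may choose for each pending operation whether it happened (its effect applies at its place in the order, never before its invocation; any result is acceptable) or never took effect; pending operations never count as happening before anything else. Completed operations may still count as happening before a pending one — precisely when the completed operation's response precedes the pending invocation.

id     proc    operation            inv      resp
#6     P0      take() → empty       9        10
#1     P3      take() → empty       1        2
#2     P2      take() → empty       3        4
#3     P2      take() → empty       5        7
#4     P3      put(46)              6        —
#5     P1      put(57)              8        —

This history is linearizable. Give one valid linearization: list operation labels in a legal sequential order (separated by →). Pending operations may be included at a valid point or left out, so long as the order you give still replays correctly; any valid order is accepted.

#1 → #2 → #3 → #6

1. #1 take() → empty, leaving queue <>
2. #2 take() → empty, leaving queue <>
3. #3 take() → empty, leaving queue <>
4. #6 take() → empty, leaving queue <>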